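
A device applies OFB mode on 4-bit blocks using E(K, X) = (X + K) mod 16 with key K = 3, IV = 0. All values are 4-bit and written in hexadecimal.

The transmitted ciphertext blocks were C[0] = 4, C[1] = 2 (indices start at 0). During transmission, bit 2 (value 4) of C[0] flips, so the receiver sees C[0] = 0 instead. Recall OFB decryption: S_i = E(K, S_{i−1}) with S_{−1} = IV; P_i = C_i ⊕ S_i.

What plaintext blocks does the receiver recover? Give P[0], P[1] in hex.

Only C[0] changed, to 0. In OFB, a change in C_i flips the same bit in P_i only; the keystream is unaffected. Decrypting the received ciphertext:
P[0]: S = E(K, 0) = 3; 0 ⊕ 3 = 3.
P[1]: S = E(K, 3) = 6; 2 ⊕ 6 = 4.
Blocks that differ from the original plaintext: P[0].

P[0] = 3, P[1] = 4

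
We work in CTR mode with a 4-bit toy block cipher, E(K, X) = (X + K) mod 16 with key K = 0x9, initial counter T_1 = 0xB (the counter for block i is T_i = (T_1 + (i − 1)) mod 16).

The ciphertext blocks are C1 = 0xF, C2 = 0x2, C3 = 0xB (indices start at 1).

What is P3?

CTR decryption: S_i = E(K, T_i) where T_i is the counter for block i; P_i = C_i ⊕ S_i.
P3: T = 0xD, S = E(K, T) = 0x6; 0xB ⊕ 0x6 = 0xD.

P3 = 0xD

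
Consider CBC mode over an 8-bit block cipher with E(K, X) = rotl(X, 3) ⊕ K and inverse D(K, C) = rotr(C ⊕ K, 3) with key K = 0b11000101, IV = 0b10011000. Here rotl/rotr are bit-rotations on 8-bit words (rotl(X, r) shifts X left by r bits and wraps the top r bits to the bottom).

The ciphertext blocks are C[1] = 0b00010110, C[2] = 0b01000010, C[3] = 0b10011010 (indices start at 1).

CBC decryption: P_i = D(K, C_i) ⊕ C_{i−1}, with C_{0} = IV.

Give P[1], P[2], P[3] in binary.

P[1]: D(K, 0b00010110) = 0b01111010; 0b01111010 ⊕ 0b10011000 = 0b11100010.
P[2]: D(K, 0b01000010) = 0b11110000; 0b11110000 ⊕ 0b00010110 = 0b11100110.
P[3]: D(K, 0b10011010) = 0b11101011; 0b11101011 ⊕ 0b01000010 = 0b10101001.

P[1] = 0b11100010, P[2] = 0b11100110, P[3] = 0b10101001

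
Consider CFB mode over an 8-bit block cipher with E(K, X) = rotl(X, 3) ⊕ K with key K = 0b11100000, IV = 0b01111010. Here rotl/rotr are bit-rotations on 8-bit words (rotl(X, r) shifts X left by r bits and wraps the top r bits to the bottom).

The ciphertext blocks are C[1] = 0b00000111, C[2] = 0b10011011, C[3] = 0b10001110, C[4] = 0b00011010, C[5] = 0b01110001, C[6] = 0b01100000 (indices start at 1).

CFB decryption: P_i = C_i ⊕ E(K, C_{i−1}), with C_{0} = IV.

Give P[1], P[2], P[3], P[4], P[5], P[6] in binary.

P[1] = 0b00110100, P[2] = 0b01000011, P[3] = 0b10110010, P[4] = 0b10001110, P[5] = 0b01000001, P[6] = 0b00001011

P[1]: E(K, 0b01111010) = 0b00110011; 0b00000111 ⊕ 0b00110011 = 0b00110100.
P[2]: E(K, 0b00000111) = 0b11011000; 0b10011011 ⊕ 0b11011000 = 0b01000011.
P[3]: E(K, 0b10011011) = 0b00111100; 0b10001110 ⊕ 0b00111100 = 0b10110010.
P[4]: E(K, 0b10001110) = 0b10010100; 0b00011010 ⊕ 0b10010100 = 0b10001110.
P[5]: E(K, 0b00011010) = 0b00110000; 0b01110001 ⊕ 0b00110000 = 0b01000001.
P[6]: E(K, 0b01110001) = 0b01101011; 0b01100000 ⊕ 0b01101011 = 0b00001011.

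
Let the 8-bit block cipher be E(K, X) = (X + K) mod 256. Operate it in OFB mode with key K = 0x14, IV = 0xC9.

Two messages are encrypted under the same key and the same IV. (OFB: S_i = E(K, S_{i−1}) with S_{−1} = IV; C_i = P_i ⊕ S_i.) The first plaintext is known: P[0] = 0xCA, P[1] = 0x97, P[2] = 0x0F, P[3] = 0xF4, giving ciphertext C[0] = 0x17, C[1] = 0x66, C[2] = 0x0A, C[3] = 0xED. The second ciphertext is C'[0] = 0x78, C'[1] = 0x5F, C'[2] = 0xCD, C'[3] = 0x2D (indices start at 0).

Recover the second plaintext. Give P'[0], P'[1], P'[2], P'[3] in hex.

In OFB with a reused IV, both messages share the same keystream S_i, so C_i ⊕ C'_i = P_i ⊕ P'_i and thus P'_i = P_i ⊕ C_i ⊕ C'_i.
P'[0]: 0xCA ⊕ 0x17 ⊕ 0x78 = 0xA5.
P'[1]: 0x97 ⊕ 0x66 ⊕ 0x5F = 0xAE.
P'[2]: 0x0F ⊕ 0x0A ⊕ 0xCD = 0xC8.
P'[3]: 0xF4 ⊕ 0xED ⊕ 0x2D = 0x34.

P'[0] = 0xA5, P'[1] = 0xAE, P'[2] = 0xC8, P'[3] = 0x34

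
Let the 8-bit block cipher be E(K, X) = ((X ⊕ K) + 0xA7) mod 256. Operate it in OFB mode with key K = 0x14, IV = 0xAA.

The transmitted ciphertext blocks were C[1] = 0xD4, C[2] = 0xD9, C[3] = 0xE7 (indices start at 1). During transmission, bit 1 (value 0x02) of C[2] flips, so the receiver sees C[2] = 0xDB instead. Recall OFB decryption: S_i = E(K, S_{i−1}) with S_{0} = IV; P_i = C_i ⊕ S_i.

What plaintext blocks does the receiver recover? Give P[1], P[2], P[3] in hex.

P[1] = 0xB1, P[2] = 0xC3, P[3] = 0x54

Only C[2] changed, to 0xDB. In OFB, a change in C_i flips the same bit in P_i only; the keystream is unaffected. Decrypting the received ciphertext:
P[1]: S = E(K, 0xAA) = 0x65; 0xD4 ⊕ 0x65 = 0xB1.
P[2]: S = E(K, 0x65) = 0x18; 0xDB ⊕ 0x18 = 0xC3.
P[3]: S = E(K, 0x18) = 0xB3; 0xE7 ⊕ 0xB3 = 0x54.
Blocks that differ from the original plaintext: P[2].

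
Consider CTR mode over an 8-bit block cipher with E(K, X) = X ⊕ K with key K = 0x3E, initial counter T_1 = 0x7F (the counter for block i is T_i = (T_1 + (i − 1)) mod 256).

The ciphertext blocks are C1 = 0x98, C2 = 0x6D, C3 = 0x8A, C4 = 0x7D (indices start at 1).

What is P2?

P2 = 0xD3

CTR decryption: S_i = E(K, T_i) where T_i is the counter for block i; P_i = C_i ⊕ S_i.
P2: T = 0x80, S = E(K, T) = 0xBE; 0x6D ⊕ 0xBE = 0xD3.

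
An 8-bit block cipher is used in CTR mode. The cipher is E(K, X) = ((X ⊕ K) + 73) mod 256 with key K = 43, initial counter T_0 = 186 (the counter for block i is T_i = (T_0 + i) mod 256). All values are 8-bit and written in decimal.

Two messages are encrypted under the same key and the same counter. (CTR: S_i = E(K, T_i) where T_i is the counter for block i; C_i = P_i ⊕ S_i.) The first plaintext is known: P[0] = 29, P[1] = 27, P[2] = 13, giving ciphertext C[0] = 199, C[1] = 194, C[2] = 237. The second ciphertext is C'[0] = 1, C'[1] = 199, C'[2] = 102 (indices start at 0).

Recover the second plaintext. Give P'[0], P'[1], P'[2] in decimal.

P'[0] = 219, P'[1] = 30, P'[2] = 134

In CTR with a reused counter, both messages share the same keystream S_i, so C_i ⊕ C'_i = P_i ⊕ P'_i and thus P'_i = P_i ⊕ C_i ⊕ C'_i.
P'[0]: 29 ⊕ 199 ⊕ 1 = 219.
P'[1]: 27 ⊕ 194 ⊕ 199 = 30.
P'[2]: 13 ⊕ 237 ⊕ 102 = 134.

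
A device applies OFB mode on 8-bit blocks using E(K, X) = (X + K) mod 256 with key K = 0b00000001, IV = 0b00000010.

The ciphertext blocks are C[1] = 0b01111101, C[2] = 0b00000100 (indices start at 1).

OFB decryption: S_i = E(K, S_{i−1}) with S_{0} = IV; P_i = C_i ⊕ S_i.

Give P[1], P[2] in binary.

P[1]: S = E(K, 0b00000010) = 0b00000011; 0b01111101 ⊕ 0b00000011 = 0b01111110.
P[2]: S = E(K, 0b00000011) = 0b00000100; 0b00000100 ⊕ 0b00000100 = 0b00000000.

P[1] = 0b01111110, P[2] = 0b00000000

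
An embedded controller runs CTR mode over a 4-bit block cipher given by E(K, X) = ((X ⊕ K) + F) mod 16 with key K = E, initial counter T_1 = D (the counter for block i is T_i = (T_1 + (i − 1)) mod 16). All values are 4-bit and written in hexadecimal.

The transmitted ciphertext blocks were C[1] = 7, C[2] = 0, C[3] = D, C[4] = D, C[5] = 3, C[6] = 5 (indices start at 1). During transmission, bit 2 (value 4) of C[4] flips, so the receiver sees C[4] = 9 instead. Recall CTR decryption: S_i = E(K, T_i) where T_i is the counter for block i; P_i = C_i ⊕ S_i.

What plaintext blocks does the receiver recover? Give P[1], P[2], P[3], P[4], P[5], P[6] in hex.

P[1] = 5, P[2] = F, P[3] = D, P[4] = 4, P[5] = D, P[6] = E

Only C[4] changed, to 9. In CTR, a change in C_i flips the same bit in P_i only; the keystream is unaffected. Decrypting the received ciphertext:
P[1]: T = D, S = E(K, T) = 2; 7 ⊕ 2 = 5.
P[2]: T = E, S = E(K, T) = F; 0 ⊕ F = F.
P[3]: T = F, S = E(K, T) = 0; D ⊕ 0 = D.
P[4]: T = 0, S = E(K, T) = D; 9 ⊕ D = 4.
P[5]: T = 1, S = E(K, T) = E; 3 ⊕ E = D.
P[6]: T = 2, S = E(K, T) = B; 5 ⊕ B = E.
Blocks that differ from the original plaintext: P[4].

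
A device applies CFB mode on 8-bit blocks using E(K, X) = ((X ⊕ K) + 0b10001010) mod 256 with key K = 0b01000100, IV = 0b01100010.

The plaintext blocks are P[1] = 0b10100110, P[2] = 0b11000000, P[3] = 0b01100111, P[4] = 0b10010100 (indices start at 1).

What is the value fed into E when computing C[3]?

CFB encryption: C_i = P_i ⊕ E(K, C_{i−1}), with C_{0} = IV.
C[1]: E(K, 0b01100010) = 0b10110000; 0b10100110 ⊕ 0b10110000 = 0b00010110.
C[2]: E(K, 0b00010110) = 0b11011100; 0b11000000 ⊕ 0b11011100 = 0b00011100.
C[3]: E(K, 0b00011100) = 0b11100010; 0b01100111 ⊕ 0b11100010 = 0b10000101.
So the input to E for block [3] is 0b00011100.

0b00011100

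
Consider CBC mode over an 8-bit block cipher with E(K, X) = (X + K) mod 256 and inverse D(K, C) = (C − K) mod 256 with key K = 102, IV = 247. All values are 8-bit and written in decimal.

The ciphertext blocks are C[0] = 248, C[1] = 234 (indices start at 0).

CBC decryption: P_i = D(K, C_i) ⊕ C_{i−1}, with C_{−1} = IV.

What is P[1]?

P[1] = 124

P[1]: D(K, 234) = 132; 132 ⊕ 248 = 124.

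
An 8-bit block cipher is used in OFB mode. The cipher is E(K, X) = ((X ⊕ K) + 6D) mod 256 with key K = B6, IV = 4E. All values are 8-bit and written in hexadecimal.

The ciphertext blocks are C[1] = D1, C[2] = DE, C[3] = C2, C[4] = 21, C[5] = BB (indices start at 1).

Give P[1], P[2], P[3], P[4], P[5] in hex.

P[1] = B4, P[2] = 9E, P[3] = A1, P[4] = 63, P[5] = DA

OFB decryption: S_i = E(K, S_{i−1}) with S_{0} = IV; P_i = C_i ⊕ S_i.
P[1]: S = E(K, 4E) = 65; D1 ⊕ 65 = B4.
P[2]: S = E(K, 65) = 40; DE ⊕ 40 = 9E.
P[3]: S = E(K, 40) = 63; C2 ⊕ 63 = A1.
P[4]: S = E(K, 63) = 42; 21 ⊕ 42 = 63.
P[5]: S = E(K, 42) = 61; BB ⊕ 61 = DA.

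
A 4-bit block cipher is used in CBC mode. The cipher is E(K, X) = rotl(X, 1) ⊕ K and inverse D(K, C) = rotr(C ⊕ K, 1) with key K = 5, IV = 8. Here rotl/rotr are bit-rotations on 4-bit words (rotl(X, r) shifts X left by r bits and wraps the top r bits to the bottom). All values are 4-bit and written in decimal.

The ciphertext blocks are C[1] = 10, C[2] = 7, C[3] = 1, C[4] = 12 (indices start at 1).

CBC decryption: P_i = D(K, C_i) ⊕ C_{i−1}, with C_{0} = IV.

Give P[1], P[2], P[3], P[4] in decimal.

P[1]: D(K, 10) = 15; 15 ⊕ 8 = 7.
P[2]: D(K, 7) = 1; 1 ⊕ 10 = 11.
P[3]: D(K, 1) = 2; 2 ⊕ 7 = 5.
P[4]: D(K, 12) = 12; 12 ⊕ 1 = 13.

P[1] = 7, P[2] = 11, P[3] = 5, P[4] = 13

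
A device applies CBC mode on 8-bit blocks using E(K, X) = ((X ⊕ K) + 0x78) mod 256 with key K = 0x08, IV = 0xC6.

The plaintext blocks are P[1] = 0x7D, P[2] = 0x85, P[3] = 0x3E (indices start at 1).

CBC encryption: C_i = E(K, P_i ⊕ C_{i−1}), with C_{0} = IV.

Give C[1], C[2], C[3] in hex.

C[1] = 0x2B, C[2] = 0x1E, C[3] = 0xA0

C[1]: P[1] ⊕ 0xC6 = 0xBB; E(K, 0xBB) = 0x2B.
C[2]: P[2] ⊕ 0x2B = 0xAE; E(K, 0xAE) = 0x1E.
C[3]: P[3] ⊕ 0x1E = 0x20; E(K, 0x20) = 0xA0.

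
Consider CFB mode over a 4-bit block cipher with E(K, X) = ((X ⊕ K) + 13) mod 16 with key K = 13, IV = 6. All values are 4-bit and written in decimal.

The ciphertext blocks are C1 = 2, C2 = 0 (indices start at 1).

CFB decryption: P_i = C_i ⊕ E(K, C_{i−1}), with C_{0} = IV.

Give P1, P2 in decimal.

P1 = 10, P2 = 12

P1: E(K, 6) = 8; 2 ⊕ 8 = 10.
P2: E(K, 2) = 12; 0 ⊕ 12 = 12.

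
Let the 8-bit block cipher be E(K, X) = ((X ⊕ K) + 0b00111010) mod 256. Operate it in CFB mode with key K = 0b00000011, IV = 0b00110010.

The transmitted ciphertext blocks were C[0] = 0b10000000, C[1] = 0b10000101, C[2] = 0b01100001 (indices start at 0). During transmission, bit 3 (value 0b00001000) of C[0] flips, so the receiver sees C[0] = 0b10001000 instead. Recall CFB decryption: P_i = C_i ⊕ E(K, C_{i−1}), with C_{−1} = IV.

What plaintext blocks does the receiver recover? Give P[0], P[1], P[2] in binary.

Only C[0] changed, to 0b10001000. In CFB, a change in C_i flips the same bit in P_i and garbles P_{i+1}. Decrypting the received ciphertext:
P[0]: E(K, 0b00110010) = 0b01101011; 0b10001000 ⊕ 0b01101011 = 0b11100011.
P[1]: E(K, 0b10001000) = 0b11000101; 0b10000101 ⊕ 0b11000101 = 0b01000000.
P[2]: E(K, 0b10000101) = 0b11000000; 0b01100001 ⊕ 0b11000000 = 0b10100001.
Blocks that differ from the original plaintext: P[0], P[1].

P[0] = 0b11100011, P[1] = 0b01000000, P[2] = 0b10100001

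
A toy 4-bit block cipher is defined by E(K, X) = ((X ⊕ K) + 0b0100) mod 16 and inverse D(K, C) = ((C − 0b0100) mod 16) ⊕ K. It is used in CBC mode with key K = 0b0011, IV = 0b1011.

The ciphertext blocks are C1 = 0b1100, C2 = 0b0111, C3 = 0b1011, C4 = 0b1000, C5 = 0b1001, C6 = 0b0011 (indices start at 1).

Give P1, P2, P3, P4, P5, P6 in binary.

P1 = 0b0000, P2 = 0b1100, P3 = 0b0011, P4 = 0b1100, P5 = 0b1110, P6 = 0b0101

CBC decryption: P_i = D(K, C_i) ⊕ C_{i−1}, with C_{0} = IV.
P1: D(K, 0b1100) = 0b1011; 0b1011 ⊕ 0b1011 = 0b0000.
P2: D(K, 0b0111) = 0b0000; 0b0000 ⊕ 0b1100 = 0b1100.
P3: D(K, 0b1011) = 0b0100; 0b0100 ⊕ 0b0111 = 0b0011.
P4: D(K, 0b1000) = 0b0111; 0b0111 ⊕ 0b1011 = 0b1100.
P5: D(K, 0b1001) = 0b0110; 0b0110 ⊕ 0b1000 = 0b1110.
P6: D(K, 0b0011) = 0b1100; 0b1100 ⊕ 0b1001 = 0b0101.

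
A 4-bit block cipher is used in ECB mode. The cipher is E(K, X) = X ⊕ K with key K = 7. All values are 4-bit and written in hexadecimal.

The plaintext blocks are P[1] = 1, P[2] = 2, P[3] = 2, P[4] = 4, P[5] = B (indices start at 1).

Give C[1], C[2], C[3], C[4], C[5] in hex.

C[1] = 6, C[2] = 5, C[3] = 5, C[4] = 3, C[5] = C

ECB encryption: C_i = E(K, P_i).
C[1]: E(K, 1) = 6.
C[2]: E(K, 2) = 5.
C[3]: E(K, 2) = 5.
C[4]: E(K, 4) = 3.
C[5]: E(K, B) = C.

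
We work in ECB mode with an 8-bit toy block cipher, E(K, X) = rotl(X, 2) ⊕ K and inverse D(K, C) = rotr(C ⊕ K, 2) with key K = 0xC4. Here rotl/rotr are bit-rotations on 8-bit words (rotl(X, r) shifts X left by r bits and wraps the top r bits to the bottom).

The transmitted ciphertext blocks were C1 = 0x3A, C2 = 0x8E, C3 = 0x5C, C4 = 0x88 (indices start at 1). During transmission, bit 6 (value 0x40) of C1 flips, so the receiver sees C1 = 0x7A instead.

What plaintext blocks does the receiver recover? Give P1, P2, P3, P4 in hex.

P1 = 0xAF, P2 = 0x92, P3 = 0x26, P4 = 0x13

ECB decryption: P_i = D(K, C_i).
Only C1 changed, to 0x7A. In ECB, a change in C_i affects only P_i. Decrypting the received ciphertext:
P1: D(K, 0x7A) = 0xAF.
P2: D(K, 0x8E) = 0x92.
P3: D(K, 0x5C) = 0x26.
P4: D(K, 0x88) = 0x13.
Blocks that differ from the original plaintext: P1.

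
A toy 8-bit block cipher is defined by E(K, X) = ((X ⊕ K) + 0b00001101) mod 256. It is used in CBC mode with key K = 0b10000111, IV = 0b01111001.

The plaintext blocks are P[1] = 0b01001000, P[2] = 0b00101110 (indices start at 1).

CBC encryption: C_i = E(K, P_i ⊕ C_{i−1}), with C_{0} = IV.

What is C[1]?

C[1] = 0b11000011

C[1]: P[1] ⊕ 0b01111001 = 0b00110001; E(K, 0b00110001) = 0b11000011.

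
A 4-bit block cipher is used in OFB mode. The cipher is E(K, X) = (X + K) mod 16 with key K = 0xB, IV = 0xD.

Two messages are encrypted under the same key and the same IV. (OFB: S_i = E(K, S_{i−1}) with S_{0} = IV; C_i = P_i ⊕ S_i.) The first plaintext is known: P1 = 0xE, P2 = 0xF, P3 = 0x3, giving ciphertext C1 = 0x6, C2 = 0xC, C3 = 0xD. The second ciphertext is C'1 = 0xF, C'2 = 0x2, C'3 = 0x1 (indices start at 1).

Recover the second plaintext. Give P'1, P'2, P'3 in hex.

P'1 = 0x7, P'2 = 0x1, P'3 = 0xF

In OFB with a reused IV, both messages share the same keystream S_i, so C_i ⊕ C'_i = P_i ⊕ P'_i and thus P'_i = P_i ⊕ C_i ⊕ C'_i.
P'1: 0xE ⊕ 0x6 ⊕ 0xF = 0x7.
P'2: 0xF ⊕ 0xC ⊕ 0x2 = 0x1.
P'3: 0x3 ⊕ 0xD ⊕ 0x1 = 0xF.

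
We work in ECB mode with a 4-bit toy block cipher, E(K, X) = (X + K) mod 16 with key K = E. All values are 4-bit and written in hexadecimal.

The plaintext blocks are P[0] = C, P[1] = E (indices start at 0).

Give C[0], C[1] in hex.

C[0] = A, C[1] = C

ECB encryption: C_i = E(K, P_i).
C[0]: E(K, C) = A.
C[1]: E(K, E) = C.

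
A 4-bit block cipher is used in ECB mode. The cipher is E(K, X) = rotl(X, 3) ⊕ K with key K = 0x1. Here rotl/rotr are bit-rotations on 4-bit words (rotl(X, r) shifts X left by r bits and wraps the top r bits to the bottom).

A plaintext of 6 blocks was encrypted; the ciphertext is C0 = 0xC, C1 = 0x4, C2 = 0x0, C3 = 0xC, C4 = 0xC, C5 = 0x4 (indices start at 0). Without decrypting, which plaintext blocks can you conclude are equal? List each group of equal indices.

P0 = P3 = P4; P1 = P5

ECB encrypts each block independently with the same key, so equal ciphertext blocks imply equal plaintext blocks.
C0 = C3 = C4 = 0xC, so P0 = P3 = P4.
C1 = C5 = 0x4, so P1 = P5.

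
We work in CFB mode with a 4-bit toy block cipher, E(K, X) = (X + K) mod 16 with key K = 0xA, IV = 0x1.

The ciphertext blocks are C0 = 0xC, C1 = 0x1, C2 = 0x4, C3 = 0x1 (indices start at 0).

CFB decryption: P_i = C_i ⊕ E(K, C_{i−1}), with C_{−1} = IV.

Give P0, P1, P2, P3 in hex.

P0 = 0x7, P1 = 0x7, P2 = 0xF, P3 = 0xF

P0: E(K, 0x1) = 0xB; 0xC ⊕ 0xB = 0x7.
P1: E(K, 0xC) = 0x6; 0x1 ⊕ 0x6 = 0x7.
P2: E(K, 0x1) = 0xB; 0x4 ⊕ 0xB = 0xF.
P3: E(K, 0x4) = 0xE; 0x1 ⊕ 0xE = 0xF.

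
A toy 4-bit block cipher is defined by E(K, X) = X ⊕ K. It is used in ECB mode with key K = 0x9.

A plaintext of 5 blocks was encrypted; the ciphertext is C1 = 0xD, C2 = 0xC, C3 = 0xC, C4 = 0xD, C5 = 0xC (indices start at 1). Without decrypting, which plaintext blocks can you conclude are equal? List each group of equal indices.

ECB encrypts each block independently with the same key, so equal ciphertext blocks imply equal plaintext blocks.
C1 = C4 = 0xD, so P1 = P4.
C2 = C3 = C5 = 0xC, so P2 = P3 = P5.

P1 = P4; P2 = P3 = P5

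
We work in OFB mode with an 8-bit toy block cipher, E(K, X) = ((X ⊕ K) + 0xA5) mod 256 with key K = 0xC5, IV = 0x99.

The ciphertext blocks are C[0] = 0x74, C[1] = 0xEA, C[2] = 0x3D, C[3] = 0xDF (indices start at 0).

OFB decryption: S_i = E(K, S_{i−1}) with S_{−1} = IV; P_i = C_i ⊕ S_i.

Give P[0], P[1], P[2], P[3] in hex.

P[0]: S = E(K, 0x99) = 0x01; 0x74 ⊕ 0x01 = 0x75.
P[1]: S = E(K, 0x01) = 0x69; 0xEA ⊕ 0x69 = 0x83.
P[2]: S = E(K, 0x69) = 0x51; 0x3D ⊕ 0x51 = 0x6C.
P[3]: S = E(K, 0x51) = 0x39; 0xDF ⊕ 0x39 = 0xE6.

P[0] = 0x75, P[1] = 0x83, P[2] = 0x6C, P[3] = 0xE6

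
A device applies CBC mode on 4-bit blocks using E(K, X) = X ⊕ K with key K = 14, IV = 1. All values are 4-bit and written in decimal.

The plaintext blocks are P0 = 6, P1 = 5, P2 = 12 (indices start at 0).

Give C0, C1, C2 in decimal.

C0 = 9, C1 = 2, C2 = 0

CBC encryption: C_i = E(K, P_i ⊕ C_{i−1}), with C_{−1} = IV.
C0: P0 ⊕ 1 = 7; E(K, 7) = 9.
C1: P1 ⊕ 9 = 12; E(K, 12) = 2.
C2: P2 ⊕ 2 = 14; E(K, 14) = 0.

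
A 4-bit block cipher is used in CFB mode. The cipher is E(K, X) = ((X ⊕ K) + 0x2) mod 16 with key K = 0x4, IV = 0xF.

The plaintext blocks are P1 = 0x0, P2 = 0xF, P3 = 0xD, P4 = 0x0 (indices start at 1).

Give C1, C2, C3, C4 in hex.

C1 = 0xD, C2 = 0x4, C3 = 0xF, C4 = 0xD

CFB encryption: C_i = P_i ⊕ E(K, C_{i−1}), with C_{0} = IV.
C1: E(K, 0xF) = 0xD; 0x0 ⊕ 0xD = 0xD.
C2: E(K, 0xD) = 0xB; 0xF ⊕ 0xB = 0x4.
C3: E(K, 0x4) = 0x2; 0xD ⊕ 0x2 = 0xF.
C4: E(K, 0xF) = 0xD; 0x0 ⊕ 0xD = 0xD.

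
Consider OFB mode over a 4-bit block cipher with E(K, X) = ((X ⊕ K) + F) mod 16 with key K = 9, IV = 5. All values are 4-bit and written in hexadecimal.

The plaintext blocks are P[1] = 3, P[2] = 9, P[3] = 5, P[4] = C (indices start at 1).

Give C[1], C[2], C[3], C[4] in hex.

C[1] = 8, C[2] = 8, C[3] = 2, C[4] = 1

OFB encryption: S_i = E(K, S_{i−1}) with S_{0} = IV; C_i = P_i ⊕ S_i.
C[1]: S = E(K, 5) = B; 3 ⊕ B = 8.
C[2]: S = E(K, B) = 1; 9 ⊕ 1 = 8.
C[3]: S = E(K, 1) = 7; 5 ⊕ 7 = 2.
C[4]: S = E(K, 7) = D; C ⊕ D = 1.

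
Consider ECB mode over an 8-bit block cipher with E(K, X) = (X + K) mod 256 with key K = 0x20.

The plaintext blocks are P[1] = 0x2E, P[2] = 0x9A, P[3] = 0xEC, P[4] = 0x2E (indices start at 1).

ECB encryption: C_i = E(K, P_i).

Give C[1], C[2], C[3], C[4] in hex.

C[1]: E(K, 0x2E) = 0x4E.
C[2]: E(K, 0x9A) = 0xBA.
C[3]: E(K, 0xEC) = 0x0C.
C[4]: E(K, 0x2E) = 0x4E.

C[1] = 0x4E, C[2] = 0xBA, C[3] = 0x0C, C[4] = 0x4E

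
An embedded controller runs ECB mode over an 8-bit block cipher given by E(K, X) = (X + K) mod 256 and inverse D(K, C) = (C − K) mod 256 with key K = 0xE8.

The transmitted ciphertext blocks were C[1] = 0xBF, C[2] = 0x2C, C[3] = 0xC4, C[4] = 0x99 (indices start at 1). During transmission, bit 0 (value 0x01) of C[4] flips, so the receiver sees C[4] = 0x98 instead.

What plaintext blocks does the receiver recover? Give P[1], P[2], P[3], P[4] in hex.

ECB decryption: P_i = D(K, C_i).
Only C[4] changed, to 0x98. In ECB, a change in C_i affects only P_i. Decrypting the received ciphertext:
P[1]: D(K, 0xBF) = 0xD7.
P[2]: D(K, 0x2C) = 0x44.
P[3]: D(K, 0xC4) = 0xDC.
P[4]: D(K, 0x98) = 0xB0.
Blocks that differ from the original plaintext: P[4].

P[1] = 0xD7, P[2] = 0x44, P[3] = 0xDC, P[4] = 0xB0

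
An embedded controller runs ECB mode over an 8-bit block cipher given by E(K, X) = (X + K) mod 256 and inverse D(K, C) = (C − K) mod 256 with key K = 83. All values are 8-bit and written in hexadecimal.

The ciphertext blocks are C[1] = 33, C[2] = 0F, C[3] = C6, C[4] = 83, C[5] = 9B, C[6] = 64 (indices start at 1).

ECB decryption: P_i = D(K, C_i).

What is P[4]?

P[4] = 00

P[4]: D(K, 83) = 00.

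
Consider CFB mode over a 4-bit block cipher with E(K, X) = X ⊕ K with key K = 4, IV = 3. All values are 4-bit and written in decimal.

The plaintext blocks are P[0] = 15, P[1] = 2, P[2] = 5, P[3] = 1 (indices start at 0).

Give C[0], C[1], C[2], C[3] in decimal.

CFB encryption: C_i = P_i ⊕ E(K, C_{i−1}), with C_{−1} = IV.
C[0]: E(K, 3) = 7; 15 ⊕ 7 = 8.
C[1]: E(K, 8) = 12; 2 ⊕ 12 = 14.
C[2]: E(K, 14) = 10; 5 ⊕ 10 = 15.
C[3]: E(K, 15) = 11; 1 ⊕ 11 = 10.

C[0] = 8, C[1] = 14, C[2] = 15, C[3] = 10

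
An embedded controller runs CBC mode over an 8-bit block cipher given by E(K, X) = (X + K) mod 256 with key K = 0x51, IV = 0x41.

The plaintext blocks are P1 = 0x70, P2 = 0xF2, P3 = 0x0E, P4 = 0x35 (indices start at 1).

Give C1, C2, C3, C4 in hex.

C1 = 0x82, C2 = 0xC1, C3 = 0x20, C4 = 0x66

CBC encryption: C_i = E(K, P_i ⊕ C_{i−1}), with C_{0} = IV.
C1: P1 ⊕ 0x41 = 0x31; E(K, 0x31) = 0x82.
C2: P2 ⊕ 0x82 = 0x70; E(K, 0x70) = 0xC1.
C3: P3 ⊕ 0xC1 = 0xCF; E(K, 0xCF) = 0x20.
C4: P4 ⊕ 0x20 = 0x15; E(K, 0x15) = 0x66.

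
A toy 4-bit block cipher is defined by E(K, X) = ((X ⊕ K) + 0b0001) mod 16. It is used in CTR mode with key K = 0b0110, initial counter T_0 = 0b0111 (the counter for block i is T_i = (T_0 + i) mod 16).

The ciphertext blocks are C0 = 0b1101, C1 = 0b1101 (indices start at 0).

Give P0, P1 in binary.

CTR decryption: S_i = E(K, T_i) where T_i is the counter for block i; P_i = C_i ⊕ S_i.
P0: T = 0b0111, S = E(K, T) = 0b0010; 0b1101 ⊕ 0b0010 = 0b1111.
P1: T = 0b1000, S = E(K, T) = 0b1111; 0b1101 ⊕ 0b1111 = 0b0010.

P0 = 0b1111, P1 = 0b0010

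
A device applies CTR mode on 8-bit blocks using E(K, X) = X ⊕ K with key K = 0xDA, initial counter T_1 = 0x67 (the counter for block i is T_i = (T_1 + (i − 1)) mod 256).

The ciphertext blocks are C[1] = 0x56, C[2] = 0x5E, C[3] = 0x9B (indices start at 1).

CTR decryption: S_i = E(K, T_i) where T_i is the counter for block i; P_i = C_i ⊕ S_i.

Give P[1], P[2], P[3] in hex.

P[1] = 0xEB, P[2] = 0xEC, P[3] = 0x28

P[1]: T = 0x67, S = E(K, T) = 0xBD; 0x56 ⊕ 0xBD = 0xEB.
P[2]: T = 0x68, S = E(K, T) = 0xB2; 0x5E ⊕ 0xB2 = 0xEC.
P[3]: T = 0x69, S = E(K, T) = 0xB3; 0x9B ⊕ 0xB3 = 0x28.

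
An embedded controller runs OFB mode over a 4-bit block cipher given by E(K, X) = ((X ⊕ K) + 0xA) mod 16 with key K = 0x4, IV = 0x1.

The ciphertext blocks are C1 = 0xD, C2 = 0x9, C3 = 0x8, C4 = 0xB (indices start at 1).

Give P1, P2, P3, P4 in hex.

P1 = 0x2, P2 = 0xC, P3 = 0x3, P4 = 0x2

OFB decryption: S_i = E(K, S_{i−1}) with S_{0} = IV; P_i = C_i ⊕ S_i.
P1: S = E(K, 0x1) = 0xF; 0xD ⊕ 0xF = 0x2.
P2: S = E(K, 0xF) = 0x5; 0x9 ⊕ 0x5 = 0xC.
P3: S = E(K, 0x5) = 0xB; 0x8 ⊕ 0xB = 0x3.
P4: S = E(K, 0xB) = 0x9; 0xB ⊕ 0x9 = 0x2.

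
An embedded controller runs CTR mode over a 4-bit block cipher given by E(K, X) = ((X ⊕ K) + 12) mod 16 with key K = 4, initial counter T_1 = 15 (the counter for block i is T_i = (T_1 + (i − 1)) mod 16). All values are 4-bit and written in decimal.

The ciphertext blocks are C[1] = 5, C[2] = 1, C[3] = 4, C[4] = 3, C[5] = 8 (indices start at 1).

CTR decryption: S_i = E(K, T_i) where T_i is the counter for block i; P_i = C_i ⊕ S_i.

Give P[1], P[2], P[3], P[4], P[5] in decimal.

P[1]: T = 15, S = E(K, T) = 7; 5 ⊕ 7 = 2.
P[2]: T = 0, S = E(K, T) = 0; 1 ⊕ 0 = 1.
P[3]: T = 1, S = E(K, T) = 1; 4 ⊕ 1 = 5.
P[4]: T = 2, S = E(K, T) = 2; 3 ⊕ 2 = 1.
P[5]: T = 3, S = E(K, T) = 3; 8 ⊕ 3 = 11.

P[1] = 2, P[2] = 1, P[3] = 5, P[4] = 1, P[5] = 11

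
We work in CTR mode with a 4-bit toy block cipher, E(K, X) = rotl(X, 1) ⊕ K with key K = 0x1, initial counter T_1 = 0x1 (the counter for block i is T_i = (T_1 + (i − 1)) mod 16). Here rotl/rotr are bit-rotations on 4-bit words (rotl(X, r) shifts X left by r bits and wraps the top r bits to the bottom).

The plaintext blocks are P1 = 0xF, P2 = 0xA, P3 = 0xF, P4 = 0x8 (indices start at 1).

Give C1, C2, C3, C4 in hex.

C1 = 0xC, C2 = 0xF, C3 = 0x8, C4 = 0x1

CTR encryption: S_i = E(K, T_i) where T_i is the counter for block i; C_i = P_i ⊕ S_i.
C1: T = 0x1, S = E(K, T) = 0x3; 0xF ⊕ 0x3 = 0xC.
C2: T = 0x2, S = E(K, T) = 0x5; 0xA ⊕ 0x5 = 0xF.
C3: T = 0x3, S = E(K, T) = 0x7; 0xF ⊕ 0x7 = 0x8.
C4: T = 0x4, S = E(K, T) = 0x9; 0x8 ⊕ 0x9 = 0x1.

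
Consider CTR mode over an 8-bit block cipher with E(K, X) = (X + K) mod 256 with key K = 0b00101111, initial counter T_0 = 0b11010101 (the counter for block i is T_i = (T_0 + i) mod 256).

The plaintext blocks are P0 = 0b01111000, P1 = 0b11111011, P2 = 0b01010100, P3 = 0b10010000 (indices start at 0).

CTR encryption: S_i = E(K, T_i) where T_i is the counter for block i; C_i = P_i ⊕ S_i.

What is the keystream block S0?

C0: T = 0b11010101, S = E(K, T) = 0b00000100; 0b01111000 ⊕ 0b00000100 = 0b01111100.
So S0 = 0b00000100.

0b00000100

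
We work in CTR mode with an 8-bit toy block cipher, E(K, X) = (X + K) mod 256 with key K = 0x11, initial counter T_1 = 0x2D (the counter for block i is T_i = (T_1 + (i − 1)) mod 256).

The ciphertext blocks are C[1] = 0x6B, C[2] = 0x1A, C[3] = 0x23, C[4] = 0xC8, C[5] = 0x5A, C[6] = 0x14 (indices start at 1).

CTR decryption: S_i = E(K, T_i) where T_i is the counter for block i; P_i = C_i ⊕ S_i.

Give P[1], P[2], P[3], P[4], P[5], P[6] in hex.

P[1] = 0x55, P[2] = 0x25, P[3] = 0x63, P[4] = 0x89, P[5] = 0x18, P[6] = 0x57

P[1]: T = 0x2D, S = E(K, T) = 0x3E; 0x6B ⊕ 0x3E = 0x55.
P[2]: T = 0x2E, S = E(K, T) = 0x3F; 0x1A ⊕ 0x3F = 0x25.
P[3]: T = 0x2F, S = E(K, T) = 0x40; 0x23 ⊕ 0x40 = 0x63.
P[4]: T = 0x30, S = E(K, T) = 0x41; 0xC8 ⊕ 0x41 = 0x89.
P[5]: T = 0x31, S = E(K, T) = 0x42; 0x5A ⊕ 0x42 = 0x18.
P[6]: T = 0x32, S = E(K, T) = 0x43; 0x14 ⊕ 0x43 = 0x57.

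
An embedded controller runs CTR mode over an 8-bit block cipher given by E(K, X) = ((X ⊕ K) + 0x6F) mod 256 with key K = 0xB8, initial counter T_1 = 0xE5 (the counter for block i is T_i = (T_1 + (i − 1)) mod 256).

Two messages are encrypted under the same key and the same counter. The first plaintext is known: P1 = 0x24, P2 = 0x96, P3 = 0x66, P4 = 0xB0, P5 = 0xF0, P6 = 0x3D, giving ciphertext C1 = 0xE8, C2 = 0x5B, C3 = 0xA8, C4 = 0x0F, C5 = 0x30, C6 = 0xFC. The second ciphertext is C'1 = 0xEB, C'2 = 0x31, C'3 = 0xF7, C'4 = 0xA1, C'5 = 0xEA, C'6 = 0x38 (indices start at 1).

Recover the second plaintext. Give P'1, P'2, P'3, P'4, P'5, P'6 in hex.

P'1 = 0x27, P'2 = 0xFC, P'3 = 0x39, P'4 = 0x1E, P'5 = 0x2A, P'6 = 0xF9

In CTR with a reused counter, both messages share the same keystream S_i, so C_i ⊕ C'_i = P_i ⊕ P'_i and thus P'_i = P_i ⊕ C_i ⊕ C'_i.
P'1: 0x24 ⊕ 0xE8 ⊕ 0xEB = 0x27.
P'2: 0x96 ⊕ 0x5B ⊕ 0x31 = 0xFC.
P'3: 0x66 ⊕ 0xA8 ⊕ 0xF7 = 0x39.
P'4: 0xB0 ⊕ 0x0F ⊕ 0xA1 = 0x1E.
P'5: 0xF0 ⊕ 0x30 ⊕ 0xEA = 0x2A.
P'6: 0x3D ⊕ 0xFC ⊕ 0x38 = 0xF9.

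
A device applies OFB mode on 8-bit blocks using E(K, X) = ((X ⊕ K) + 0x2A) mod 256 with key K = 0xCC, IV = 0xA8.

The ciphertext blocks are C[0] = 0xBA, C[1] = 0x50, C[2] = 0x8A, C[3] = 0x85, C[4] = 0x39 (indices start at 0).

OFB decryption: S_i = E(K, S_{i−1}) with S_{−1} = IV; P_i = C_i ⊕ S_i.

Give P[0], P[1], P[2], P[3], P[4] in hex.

P[0]: S = E(K, 0xA8) = 0x8E; 0xBA ⊕ 0x8E = 0x34.
P[1]: S = E(K, 0x8E) = 0x6C; 0x50 ⊕ 0x6C = 0x3C.
P[2]: S = E(K, 0x6C) = 0xCA; 0x8A ⊕ 0xCA = 0x40.
P[3]: S = E(K, 0xCA) = 0x30; 0x85 ⊕ 0x30 = 0xB5.
P[4]: S = E(K, 0x30) = 0x26; 0x39 ⊕ 0x26 = 0x1F.

P[0] = 0x34, P[1] = 0x3C, P[2] = 0x40, P[3] = 0xB5, P[4] = 0x1F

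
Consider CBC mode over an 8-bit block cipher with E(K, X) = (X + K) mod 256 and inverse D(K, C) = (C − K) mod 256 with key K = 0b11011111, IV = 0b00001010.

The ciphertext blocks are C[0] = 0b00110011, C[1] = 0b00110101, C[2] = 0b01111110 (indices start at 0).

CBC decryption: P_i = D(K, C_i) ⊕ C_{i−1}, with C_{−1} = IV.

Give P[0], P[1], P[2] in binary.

P[0]: D(K, 0b00110011) = 0b01010100; 0b01010100 ⊕ 0b00001010 = 0b01011110.
P[1]: D(K, 0b00110101) = 0b01010110; 0b01010110 ⊕ 0b00110011 = 0b01100101.
P[2]: D(K, 0b01111110) = 0b10011111; 0b10011111 ⊕ 0b00110101 = 0b10101010.

P[0] = 0b01011110, P[1] = 0b01100101, P[2] = 0b10101010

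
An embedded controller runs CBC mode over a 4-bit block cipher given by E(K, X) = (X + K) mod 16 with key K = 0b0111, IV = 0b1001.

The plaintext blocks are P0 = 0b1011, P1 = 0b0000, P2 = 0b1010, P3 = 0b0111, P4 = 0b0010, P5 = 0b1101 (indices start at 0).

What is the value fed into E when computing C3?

CBC encryption: C_i = E(K, P_i ⊕ C_{i−1}), with C_{−1} = IV.
C0: P0 ⊕ 0b1001 = 0b0010; E(K, 0b0010) = 0b1001.
C1: P1 ⊕ 0b1001 = 0b1001; E(K, 0b1001) = 0b0000.
C2: P2 ⊕ 0b0000 = 0b1010; E(K, 0b1010) = 0b0001.
C3: P3 ⊕ 0b0001 = 0b0110; E(K, 0b0110) = 0b1101.
So the input to E for block 3 is 0b0110.

0b0110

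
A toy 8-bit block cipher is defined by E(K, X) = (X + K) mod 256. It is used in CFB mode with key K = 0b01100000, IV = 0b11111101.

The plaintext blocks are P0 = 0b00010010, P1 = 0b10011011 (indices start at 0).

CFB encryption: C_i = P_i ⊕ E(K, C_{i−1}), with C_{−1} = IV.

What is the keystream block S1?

C0: E(K, 0b11111101) = 0b01011101; 0b00010010 ⊕ 0b01011101 = 0b01001111.
C1: E(K, 0b01001111) = 0b10101111; 0b10011011 ⊕ 0b10101111 = 0b00110100.
So S1 = 0b10101111.

0b10101111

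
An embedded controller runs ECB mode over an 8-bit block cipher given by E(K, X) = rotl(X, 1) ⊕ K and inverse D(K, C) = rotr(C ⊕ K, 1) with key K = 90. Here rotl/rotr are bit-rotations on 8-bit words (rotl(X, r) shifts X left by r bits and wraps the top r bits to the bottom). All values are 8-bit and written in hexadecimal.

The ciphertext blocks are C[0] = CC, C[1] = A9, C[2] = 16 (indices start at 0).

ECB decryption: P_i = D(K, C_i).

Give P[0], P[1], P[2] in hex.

P[0] = 2E, P[1] = 9C, P[2] = 43

P[0]: D(K, CC) = 2E.
P[1]: D(K, A9) = 9C.
P[2]: D(K, 16) = 43.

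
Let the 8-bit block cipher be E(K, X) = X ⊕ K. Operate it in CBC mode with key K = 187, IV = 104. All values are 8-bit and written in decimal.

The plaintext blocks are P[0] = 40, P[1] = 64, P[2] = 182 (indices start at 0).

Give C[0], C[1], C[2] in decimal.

CBC encryption: C_i = E(K, P_i ⊕ C_{i−1}), with C_{−1} = IV.
C[0]: P[0] ⊕ 104 = 64; E(K, 64) = 251.
C[1]: P[1] ⊕ 251 = 187; E(K, 187) = 0.
C[2]: P[2] ⊕ 0 = 182; E(K, 182) = 13.

C[0] = 251, C[1] = 0, C[2] = 13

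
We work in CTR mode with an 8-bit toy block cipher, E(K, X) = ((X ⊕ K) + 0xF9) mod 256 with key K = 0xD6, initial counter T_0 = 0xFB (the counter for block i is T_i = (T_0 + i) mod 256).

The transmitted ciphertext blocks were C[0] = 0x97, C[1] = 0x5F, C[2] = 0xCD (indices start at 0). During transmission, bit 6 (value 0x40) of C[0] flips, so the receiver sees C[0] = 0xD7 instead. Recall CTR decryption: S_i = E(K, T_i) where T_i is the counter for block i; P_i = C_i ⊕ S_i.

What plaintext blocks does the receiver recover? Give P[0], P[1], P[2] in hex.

P[0] = 0xF1, P[1] = 0x7C, P[2] = 0xE9

Only C[0] changed, to 0xD7. In CTR, a change in C_i flips the same bit in P_i only; the keystream is unaffected. Decrypting the received ciphertext:
P[0]: T = 0xFB, S = E(K, T) = 0x26; 0xD7 ⊕ 0x26 = 0xF1.
P[1]: T = 0xFC, S = E(K, T) = 0x23; 0x5F ⊕ 0x23 = 0x7C.
P[2]: T = 0xFD, S = E(K, T) = 0x24; 0xCD ⊕ 0x24 = 0xE9.
Blocks that differ from the original plaintext: P[0].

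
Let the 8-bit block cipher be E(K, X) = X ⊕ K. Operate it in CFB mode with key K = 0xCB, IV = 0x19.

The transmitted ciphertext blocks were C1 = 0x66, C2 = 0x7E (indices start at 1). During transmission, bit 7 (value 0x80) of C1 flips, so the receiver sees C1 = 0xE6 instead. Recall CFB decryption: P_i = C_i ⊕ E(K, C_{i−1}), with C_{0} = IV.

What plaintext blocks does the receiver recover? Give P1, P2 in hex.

P1 = 0x34, P2 = 0x53

Only C1 changed, to 0xE6. In CFB, a change in C_i flips the same bit in P_i and garbles P_{i+1}. Decrypting the received ciphertext:
P1: E(K, 0x19) = 0xD2; 0xE6 ⊕ 0xD2 = 0x34.
P2: E(K, 0xE6) = 0x2D; 0x7E ⊕ 0x2D = 0x53.
Blocks that differ from the original plaintext: P1, P2.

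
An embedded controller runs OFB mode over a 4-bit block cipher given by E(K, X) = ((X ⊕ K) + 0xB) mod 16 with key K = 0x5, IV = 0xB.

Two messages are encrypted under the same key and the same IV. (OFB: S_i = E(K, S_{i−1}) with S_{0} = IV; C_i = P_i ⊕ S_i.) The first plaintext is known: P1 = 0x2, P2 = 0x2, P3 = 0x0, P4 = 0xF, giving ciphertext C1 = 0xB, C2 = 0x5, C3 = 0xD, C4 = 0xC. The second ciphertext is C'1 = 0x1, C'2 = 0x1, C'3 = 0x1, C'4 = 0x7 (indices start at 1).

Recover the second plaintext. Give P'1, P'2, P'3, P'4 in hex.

P'1 = 0x8, P'2 = 0x6, P'3 = 0xC, P'4 = 0x4

In OFB with a reused IV, both messages share the same keystream S_i, so C_i ⊕ C'_i = P_i ⊕ P'_i and thus P'_i = P_i ⊕ C_i ⊕ C'_i.
P'1: 0x2 ⊕ 0xB ⊕ 0x1 = 0x8.
P'2: 0x2 ⊕ 0x5 ⊕ 0x1 = 0x6.
P'3: 0x0 ⊕ 0xD ⊕ 0x1 = 0xC.
P'4: 0xF ⊕ 0xC ⊕ 0x7 = 0x4.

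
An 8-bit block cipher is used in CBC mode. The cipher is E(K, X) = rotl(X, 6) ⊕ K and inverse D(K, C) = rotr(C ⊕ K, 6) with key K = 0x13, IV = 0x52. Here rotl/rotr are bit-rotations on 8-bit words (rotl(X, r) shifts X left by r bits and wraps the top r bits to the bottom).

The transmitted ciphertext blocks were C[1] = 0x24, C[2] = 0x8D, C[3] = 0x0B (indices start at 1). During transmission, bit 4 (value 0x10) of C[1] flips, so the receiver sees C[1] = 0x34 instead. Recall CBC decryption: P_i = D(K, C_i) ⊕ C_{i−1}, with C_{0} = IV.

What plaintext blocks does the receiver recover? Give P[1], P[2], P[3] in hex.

Only C[1] changed, to 0x34. In CBC, a change in C_i garbles P_i and flips the same bit in P_{i+1}. Decrypting the received ciphertext:
P[1]: D(K, 0x34) = 0x9C; 0x9C ⊕ 0x52 = 0xCE.
P[2]: D(K, 0x8D) = 0x7A; 0x7A ⊕ 0x34 = 0x4E.
P[3]: D(K, 0x0B) = 0x60; 0x60 ⊕ 0x8D = 0xED.
Blocks that differ from the original plaintext: P[1], P[2].

P[1] = 0xCE, P[2] = 0x4E, P[3] = 0xED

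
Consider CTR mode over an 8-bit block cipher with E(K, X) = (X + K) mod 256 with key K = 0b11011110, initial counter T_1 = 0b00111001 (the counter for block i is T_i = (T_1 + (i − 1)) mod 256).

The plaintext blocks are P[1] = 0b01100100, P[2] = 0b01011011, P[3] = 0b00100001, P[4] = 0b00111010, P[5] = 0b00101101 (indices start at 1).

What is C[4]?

CTR encryption: S_i = E(K, T_i) where T_i is the counter for block i; C_i = P_i ⊕ S_i.
C[1]: T = 0b00111001, S = E(K, T) = 0b00010111; 0b01100100 ⊕ 0b00010111 = 0b01110011.
C[2]: T = 0b00111010, S = E(K, T) = 0b00011000; 0b01011011 ⊕ 0b00011000 = 0b01000011.
C[3]: T = 0b00111011, S = E(K, T) = 0b00011001; 0b00100001 ⊕ 0b00011001 = 0b00111000.
C[4]: T = 0b00111100, S = E(K, T) = 0b00011010; 0b00111010 ⊕ 0b00011010 = 0b00100000.

C[4] = 0b00100000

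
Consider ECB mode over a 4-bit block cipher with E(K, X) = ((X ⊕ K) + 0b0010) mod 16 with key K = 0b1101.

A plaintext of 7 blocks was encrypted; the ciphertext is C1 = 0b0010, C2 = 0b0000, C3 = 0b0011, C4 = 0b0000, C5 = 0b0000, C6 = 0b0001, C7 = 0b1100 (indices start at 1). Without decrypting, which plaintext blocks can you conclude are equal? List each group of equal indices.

ECB encrypts each block independently with the same key, so equal ciphertext blocks imply equal plaintext blocks.
C2 = C4 = C5 = 0b0000, so P2 = P4 = P5.

P2 = P4 = P5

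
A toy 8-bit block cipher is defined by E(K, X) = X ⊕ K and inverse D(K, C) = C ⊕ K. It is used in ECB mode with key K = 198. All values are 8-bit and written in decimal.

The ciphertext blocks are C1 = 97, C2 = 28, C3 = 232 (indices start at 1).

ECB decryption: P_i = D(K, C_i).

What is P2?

P2: D(K, 28) = 218.

P2 = 218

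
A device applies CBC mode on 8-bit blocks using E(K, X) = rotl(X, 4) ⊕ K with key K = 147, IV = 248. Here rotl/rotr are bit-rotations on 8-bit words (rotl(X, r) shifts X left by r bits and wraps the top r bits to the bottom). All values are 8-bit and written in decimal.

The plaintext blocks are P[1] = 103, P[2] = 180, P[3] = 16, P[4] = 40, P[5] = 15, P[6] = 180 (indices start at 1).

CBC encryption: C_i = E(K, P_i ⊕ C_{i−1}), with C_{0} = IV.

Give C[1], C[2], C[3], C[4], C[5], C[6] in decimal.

C[1] = 106, C[2] = 126, C[3] = 117, C[4] = 70, C[5] = 7, C[6] = 168

C[1]: P[1] ⊕ 248 = 159; E(K, 159) = 106.
C[2]: P[2] ⊕ 106 = 222; E(K, 222) = 126.
C[3]: P[3] ⊕ 126 = 110; E(K, 110) = 117.
C[4]: P[4] ⊕ 117 = 93; E(K, 93) = 70.
C[5]: P[5] ⊕ 70 = 73; E(K, 73) = 7.
C[6]: P[6] ⊕ 7 = 179; E(K, 179) = 168.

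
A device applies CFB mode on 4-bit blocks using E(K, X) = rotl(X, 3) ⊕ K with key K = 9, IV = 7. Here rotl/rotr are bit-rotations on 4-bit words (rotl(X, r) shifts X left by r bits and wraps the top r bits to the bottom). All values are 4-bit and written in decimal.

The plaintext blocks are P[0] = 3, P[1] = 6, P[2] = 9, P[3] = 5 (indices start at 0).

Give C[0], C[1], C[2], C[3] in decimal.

CFB encryption: C_i = P_i ⊕ E(K, C_{i−1}), with C_{−1} = IV.
C[0]: E(K, 7) = 2; 3 ⊕ 2 = 1.
C[1]: E(K, 1) = 1; 6 ⊕ 1 = 7.
C[2]: E(K, 7) = 2; 9 ⊕ 2 = 11.
C[3]: E(K, 11) = 4; 5 ⊕ 4 = 1.

C[0] = 1, C[1] = 7, C[2] = 11, C[3] = 1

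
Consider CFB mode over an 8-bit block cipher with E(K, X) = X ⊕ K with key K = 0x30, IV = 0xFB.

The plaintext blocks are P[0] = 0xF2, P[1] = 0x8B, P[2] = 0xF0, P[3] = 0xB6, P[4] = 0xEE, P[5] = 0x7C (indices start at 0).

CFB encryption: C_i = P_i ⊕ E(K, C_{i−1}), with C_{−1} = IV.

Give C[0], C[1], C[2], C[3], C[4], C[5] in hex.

C[0]: E(K, 0xFB) = 0xCB; 0xF2 ⊕ 0xCB = 0x39.
C[1]: E(K, 0x39) = 0x09; 0x8B ⊕ 0x09 = 0x82.
C[2]: E(K, 0x82) = 0xB2; 0xF0 ⊕ 0xB2 = 0x42.
C[3]: E(K, 0x42) = 0x72; 0xB6 ⊕ 0x72 = 0xC4.
C[4]: E(K, 0xC4) = 0xF4; 0xEE ⊕ 0xF4 = 0x1A.
C[5]: E(K, 0x1A) = 0x2A; 0x7C ⊕ 0x2A = 0x56.

C[0] = 0x39, C[1] = 0x82, C[2] = 0x42, C[3] = 0xC4, C[4] = 0x1A, C[5] = 0x56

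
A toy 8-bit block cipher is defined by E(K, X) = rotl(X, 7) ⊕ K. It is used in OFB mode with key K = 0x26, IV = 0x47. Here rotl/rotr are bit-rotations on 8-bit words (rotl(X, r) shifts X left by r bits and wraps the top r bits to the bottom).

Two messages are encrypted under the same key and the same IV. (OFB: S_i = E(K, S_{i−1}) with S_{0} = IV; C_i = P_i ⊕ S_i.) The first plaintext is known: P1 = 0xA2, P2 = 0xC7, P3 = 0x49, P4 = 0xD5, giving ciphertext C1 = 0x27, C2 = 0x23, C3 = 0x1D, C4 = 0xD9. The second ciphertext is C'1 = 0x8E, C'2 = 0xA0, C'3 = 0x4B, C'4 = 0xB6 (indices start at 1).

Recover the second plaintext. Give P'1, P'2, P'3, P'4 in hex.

P'1 = 0x0B, P'2 = 0x44, P'3 = 0x1F, P'4 = 0xBA

In OFB with a reused IV, both messages share the same keystream S_i, so C_i ⊕ C'_i = P_i ⊕ P'_i and thus P'_i = P_i ⊕ C_i ⊕ C'_i.
P'1: 0xA2 ⊕ 0x27 ⊕ 0x8E = 0x0B.
P'2: 0xC7 ⊕ 0x23 ⊕ 0xA0 = 0x44.
P'3: 0x49 ⊕ 0x1D ⊕ 0x4B = 0x1F.
P'4: 0xD5 ⊕ 0xD9 ⊕ 0xB6 = 0xBA.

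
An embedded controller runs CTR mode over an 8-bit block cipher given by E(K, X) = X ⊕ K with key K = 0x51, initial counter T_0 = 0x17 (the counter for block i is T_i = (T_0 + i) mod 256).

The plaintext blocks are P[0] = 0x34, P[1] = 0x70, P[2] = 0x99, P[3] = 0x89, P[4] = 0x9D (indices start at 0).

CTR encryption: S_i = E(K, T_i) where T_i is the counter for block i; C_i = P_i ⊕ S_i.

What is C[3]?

C[3] = 0xC2

C[0]: T = 0x17, S = E(K, T) = 0x46; 0x34 ⊕ 0x46 = 0x72.
C[1]: T = 0x18, S = E(K, T) = 0x49; 0x70 ⊕ 0x49 = 0x39.
C[2]: T = 0x19, S = E(K, T) = 0x48; 0x99 ⊕ 0x48 = 0xD1.
C[3]: T = 0x1A, S = E(K, T) = 0x4B; 0x89 ⊕ 0x4B = 0xC2.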